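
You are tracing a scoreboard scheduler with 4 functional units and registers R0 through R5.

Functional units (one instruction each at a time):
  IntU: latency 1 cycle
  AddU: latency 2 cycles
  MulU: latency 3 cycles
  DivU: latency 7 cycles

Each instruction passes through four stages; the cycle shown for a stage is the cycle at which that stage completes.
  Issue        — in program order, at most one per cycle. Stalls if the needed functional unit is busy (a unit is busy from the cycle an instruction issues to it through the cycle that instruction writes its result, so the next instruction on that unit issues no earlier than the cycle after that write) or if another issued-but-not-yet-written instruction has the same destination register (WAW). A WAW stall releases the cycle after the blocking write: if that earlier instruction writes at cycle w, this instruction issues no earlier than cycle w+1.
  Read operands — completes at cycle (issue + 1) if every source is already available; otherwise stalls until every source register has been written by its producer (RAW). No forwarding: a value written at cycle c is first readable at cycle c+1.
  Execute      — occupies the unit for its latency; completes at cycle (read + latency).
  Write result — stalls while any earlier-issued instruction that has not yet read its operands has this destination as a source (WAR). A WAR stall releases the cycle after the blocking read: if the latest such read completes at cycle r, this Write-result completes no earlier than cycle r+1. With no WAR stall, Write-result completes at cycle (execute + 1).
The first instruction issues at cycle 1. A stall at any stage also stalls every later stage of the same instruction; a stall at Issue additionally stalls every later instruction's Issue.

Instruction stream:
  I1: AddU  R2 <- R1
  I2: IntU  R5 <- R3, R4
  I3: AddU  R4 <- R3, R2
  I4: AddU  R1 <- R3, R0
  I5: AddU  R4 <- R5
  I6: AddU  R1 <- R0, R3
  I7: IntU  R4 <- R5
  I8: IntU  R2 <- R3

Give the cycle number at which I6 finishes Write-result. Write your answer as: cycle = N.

1) issue 1, read 2, done 4, write 5
2) issue 2, read 3, done 4, write 5
3) issue 6, read 7, done 9, write 10  <struct: AddU busy until I1 writes@5>
4) issue 11, read 12, done 14, write 15  <struct: AddU busy until I3 writes@10>
5) issue 16, read 17, done 19, write 20  <struct: AddU busy until I4 writes@15>
6) issue 21, read 22, done 24, write 25  <struct: AddU busy until I5 writes@20>
7) issue 22, read 23, done 24, write 25
8) issue 26, read 27, done 28, write 29  <struct: IntU busy until I7 writes@25>

cycle = 25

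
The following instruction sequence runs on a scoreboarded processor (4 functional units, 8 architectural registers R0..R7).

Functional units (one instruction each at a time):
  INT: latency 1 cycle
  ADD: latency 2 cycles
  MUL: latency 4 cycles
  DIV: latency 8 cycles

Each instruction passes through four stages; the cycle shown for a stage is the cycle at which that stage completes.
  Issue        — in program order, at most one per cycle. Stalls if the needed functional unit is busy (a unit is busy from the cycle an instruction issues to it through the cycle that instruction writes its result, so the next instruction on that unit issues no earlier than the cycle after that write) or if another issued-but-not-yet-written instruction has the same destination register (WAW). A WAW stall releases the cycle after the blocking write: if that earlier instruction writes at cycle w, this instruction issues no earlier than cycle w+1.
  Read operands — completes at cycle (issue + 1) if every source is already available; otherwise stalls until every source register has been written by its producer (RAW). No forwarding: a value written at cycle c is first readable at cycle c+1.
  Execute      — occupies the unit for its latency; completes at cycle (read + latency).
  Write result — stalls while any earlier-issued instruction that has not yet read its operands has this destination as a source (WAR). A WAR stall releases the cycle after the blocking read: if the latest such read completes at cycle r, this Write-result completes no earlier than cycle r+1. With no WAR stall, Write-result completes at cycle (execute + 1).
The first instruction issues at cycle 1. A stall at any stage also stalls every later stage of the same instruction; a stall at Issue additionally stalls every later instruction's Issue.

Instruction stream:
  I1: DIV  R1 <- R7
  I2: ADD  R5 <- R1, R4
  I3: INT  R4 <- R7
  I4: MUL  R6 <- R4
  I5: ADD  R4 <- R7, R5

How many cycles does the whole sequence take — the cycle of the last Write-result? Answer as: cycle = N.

cycle = 20

t=1  I1 issues→DIV
t=2  I1 reads · I2 issues→ADD
t=3  I3 issues→INT
t=4  I3 reads · I4 issues→MUL
t=5  I3 exec-done
t=10  I1 exec-done
t=11  I1 writes R1
t=12  I2 reads
t=13  I3 writes R4
t=14  I2 exec-done · I4 reads
t=15  I2 writes R5
t=16  I5 issues→ADD
t=17  I5 reads
t=18  I4 exec-done
t=19  I4 writes R6 · I5 exec-done
t=20  I5 writes R4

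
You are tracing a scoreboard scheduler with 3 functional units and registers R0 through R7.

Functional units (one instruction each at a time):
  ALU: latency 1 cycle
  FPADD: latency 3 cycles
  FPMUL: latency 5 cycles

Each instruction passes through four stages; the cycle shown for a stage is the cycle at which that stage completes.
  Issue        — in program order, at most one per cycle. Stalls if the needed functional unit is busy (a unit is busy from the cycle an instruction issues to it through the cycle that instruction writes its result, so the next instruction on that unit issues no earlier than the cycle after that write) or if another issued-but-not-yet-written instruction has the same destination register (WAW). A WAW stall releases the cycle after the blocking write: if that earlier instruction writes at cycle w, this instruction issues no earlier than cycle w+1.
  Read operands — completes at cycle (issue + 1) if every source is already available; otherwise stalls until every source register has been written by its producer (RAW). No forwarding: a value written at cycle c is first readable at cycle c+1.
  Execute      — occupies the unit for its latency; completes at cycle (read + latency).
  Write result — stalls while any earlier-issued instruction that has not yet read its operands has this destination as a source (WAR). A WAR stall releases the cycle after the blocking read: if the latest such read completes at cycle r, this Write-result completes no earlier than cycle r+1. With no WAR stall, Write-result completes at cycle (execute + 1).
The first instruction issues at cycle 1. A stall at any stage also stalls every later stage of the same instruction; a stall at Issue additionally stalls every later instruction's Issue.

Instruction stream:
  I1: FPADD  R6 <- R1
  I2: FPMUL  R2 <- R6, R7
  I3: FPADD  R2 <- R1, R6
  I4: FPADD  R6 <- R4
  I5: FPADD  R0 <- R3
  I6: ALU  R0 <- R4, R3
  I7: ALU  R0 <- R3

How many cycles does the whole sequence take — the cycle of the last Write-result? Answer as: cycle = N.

cycle = 39

t=1  I1 dispatched to FPADD
t=2  I1 operands ready, I2 dispatched to FPMUL
t=5  I1 complete
t=6  R6←I1
t=7  I2 operands ready
t=12  I2 complete
t=13  R2←I2
t=14  I3 dispatched to FPADD
t=15  I3 operands ready
t=18  I3 complete
t=19  R2←I3
t=20  I4 dispatched to FPADD
t=21  I4 operands ready
t=24  I4 complete
t=25  R6←I4
t=26  I5 dispatched to FPADD
t=27  I5 operands ready
t=30  I5 complete
t=31  R0←I5
t=32  I6 dispatched to ALU
t=33  I6 operands ready
t=34  I6 complete
t=35  R0←I6
t=36  I7 dispatched to ALU
t=37  I7 operands ready
t=38  I7 complete
t=39  R0←I7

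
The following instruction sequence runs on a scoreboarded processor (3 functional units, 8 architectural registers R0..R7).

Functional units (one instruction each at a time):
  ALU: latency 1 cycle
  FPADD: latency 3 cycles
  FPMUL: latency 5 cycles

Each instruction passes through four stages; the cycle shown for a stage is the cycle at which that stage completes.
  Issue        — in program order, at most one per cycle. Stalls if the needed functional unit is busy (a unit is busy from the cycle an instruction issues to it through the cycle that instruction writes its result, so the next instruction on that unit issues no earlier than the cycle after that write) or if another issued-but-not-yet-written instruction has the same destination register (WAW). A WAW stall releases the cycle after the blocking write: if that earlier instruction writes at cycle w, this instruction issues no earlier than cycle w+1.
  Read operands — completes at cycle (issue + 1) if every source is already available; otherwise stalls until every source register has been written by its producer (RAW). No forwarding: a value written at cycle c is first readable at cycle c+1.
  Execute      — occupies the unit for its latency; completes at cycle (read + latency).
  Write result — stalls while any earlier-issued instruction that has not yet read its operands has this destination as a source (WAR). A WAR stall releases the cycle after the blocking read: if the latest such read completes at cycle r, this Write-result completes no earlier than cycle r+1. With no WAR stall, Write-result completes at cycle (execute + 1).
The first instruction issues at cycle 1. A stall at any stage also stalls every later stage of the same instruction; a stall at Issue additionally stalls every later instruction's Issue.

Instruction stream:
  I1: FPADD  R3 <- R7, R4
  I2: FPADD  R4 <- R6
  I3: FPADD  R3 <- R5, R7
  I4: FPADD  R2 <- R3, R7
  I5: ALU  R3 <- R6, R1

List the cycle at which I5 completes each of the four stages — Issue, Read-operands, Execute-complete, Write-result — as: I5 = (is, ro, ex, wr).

  I1 | 1 | 2 | 5 | 6
  I2 | 7 | 8 | 11 | 12   struct: FPADD busy until I1 writes@6
  I3 | 13 | 14 | 17 | 18   struct: FPADD busy until I2 writes@12
  I4 | 19 | 20 | 23 | 24   struct: FPADD busy until I3 writes@18
  I5 | 20 | 21 | 22 | 23

I5 = (20, 21, 22, 23)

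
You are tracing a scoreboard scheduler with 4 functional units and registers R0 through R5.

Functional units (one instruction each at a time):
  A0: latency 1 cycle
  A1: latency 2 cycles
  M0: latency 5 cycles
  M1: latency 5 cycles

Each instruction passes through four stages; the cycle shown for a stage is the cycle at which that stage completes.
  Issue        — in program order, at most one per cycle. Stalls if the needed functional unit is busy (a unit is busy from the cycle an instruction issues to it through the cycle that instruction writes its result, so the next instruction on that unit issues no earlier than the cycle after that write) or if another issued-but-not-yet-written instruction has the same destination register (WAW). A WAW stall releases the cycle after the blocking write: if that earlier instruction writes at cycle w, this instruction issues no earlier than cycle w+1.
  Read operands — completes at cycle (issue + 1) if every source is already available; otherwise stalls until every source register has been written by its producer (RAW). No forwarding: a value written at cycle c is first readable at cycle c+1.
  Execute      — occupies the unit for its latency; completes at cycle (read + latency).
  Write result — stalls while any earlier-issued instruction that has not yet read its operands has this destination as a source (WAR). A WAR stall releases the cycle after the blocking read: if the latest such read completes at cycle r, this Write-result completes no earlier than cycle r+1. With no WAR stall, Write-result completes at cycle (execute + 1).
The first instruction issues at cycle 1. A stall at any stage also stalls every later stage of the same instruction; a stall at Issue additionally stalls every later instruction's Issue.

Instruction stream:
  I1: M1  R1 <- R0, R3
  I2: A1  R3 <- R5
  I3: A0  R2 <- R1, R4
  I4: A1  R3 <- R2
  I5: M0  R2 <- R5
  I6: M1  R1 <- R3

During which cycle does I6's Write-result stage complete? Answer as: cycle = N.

I1: IS=1 RO=2 EX=7 WR=8
I2: IS=2 RO=3 EX=5 WR=6
I3: IS=3 RO=9 EX=10 WR=11  [RAW R1: wait I1 write@8]
I4: IS=7 RO=12 EX=14 WR=15  [struct: A1 busy until I2 writes@6; RAW R2: wait I3 write@11]
I5: IS=12 RO=13 EX=18 WR=19  [WAW R2: wait I3 write@11]
I6: IS=13 RO=16 EX=21 WR=22  [RAW R3: wait I4 write@15]

cycle = 22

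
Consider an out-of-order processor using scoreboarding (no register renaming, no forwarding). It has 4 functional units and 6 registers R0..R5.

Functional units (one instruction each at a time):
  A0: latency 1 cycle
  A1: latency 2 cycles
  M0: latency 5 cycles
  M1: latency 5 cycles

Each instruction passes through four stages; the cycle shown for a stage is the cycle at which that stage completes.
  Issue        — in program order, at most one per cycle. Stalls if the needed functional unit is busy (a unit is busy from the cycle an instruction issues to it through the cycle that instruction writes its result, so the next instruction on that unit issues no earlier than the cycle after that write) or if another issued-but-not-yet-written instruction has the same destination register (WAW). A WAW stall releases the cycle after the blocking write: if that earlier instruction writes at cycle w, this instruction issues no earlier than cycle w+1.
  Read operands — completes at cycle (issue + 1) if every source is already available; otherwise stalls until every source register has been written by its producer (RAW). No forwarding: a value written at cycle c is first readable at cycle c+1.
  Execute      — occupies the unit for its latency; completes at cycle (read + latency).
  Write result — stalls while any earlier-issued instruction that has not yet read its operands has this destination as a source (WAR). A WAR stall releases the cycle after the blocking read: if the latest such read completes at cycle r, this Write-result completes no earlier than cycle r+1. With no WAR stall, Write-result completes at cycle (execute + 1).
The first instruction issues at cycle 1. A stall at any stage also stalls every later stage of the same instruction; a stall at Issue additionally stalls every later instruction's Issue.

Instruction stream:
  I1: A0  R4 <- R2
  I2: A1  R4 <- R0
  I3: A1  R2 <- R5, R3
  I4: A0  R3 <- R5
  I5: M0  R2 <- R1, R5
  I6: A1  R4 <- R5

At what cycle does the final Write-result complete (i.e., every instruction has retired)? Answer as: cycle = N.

[I1] 1/2/3/4
[I2] 5/6/8/9  (WAW R4: wait I1 write@4)
[I3] 10/11/13/14  (struct: A1 busy until I2 writes@9)
[I4] 11/12/13/14
[I5] 15/16/21/22  (WAW R2: wait I3 write@14)
[I6] 16/17/19/20

cycle = 22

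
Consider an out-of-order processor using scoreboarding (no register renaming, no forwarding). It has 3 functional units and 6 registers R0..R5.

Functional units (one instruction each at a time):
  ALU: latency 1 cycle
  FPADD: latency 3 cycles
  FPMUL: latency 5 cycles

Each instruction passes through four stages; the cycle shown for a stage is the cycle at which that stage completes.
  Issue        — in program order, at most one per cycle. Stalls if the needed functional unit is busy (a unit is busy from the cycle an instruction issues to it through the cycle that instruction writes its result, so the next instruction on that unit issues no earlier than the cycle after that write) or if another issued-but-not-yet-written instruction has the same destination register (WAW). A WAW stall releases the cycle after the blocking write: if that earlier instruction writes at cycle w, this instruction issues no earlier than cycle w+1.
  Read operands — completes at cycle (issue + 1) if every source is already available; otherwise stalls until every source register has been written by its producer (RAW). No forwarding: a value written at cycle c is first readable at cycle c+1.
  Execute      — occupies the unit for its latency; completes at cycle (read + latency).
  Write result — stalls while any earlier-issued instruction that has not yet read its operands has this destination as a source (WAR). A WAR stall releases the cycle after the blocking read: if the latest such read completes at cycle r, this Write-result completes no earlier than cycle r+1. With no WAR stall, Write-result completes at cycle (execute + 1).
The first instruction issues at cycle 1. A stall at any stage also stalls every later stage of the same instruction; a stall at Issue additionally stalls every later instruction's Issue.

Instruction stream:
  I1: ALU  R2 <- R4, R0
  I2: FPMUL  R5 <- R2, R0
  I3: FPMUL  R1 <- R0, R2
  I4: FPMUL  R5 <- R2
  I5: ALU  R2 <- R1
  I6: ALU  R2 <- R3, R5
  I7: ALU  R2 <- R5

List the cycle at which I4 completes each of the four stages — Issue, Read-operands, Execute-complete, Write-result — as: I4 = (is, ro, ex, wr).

I4 = (20, 21, 26, 27)

I1  is:1  ro:2  ex:3  wr:4
I2  is:2  ro:5  ex:10  wr:11  — RAW R2: wait I1 write@4
I3  is:12  ro:13  ex:18  wr:19  — struct: FPMUL busy until I2 writes@11
I4  is:20  ro:21  ex:26  wr:27  — struct: FPMUL busy until I3 writes@19
I5  is:21  ro:22  ex:23  wr:24
I6  is:25  ro:28  ex:29  wr:30  — struct: ALU busy until I5 writes@24, RAW R5: wait I4 write@27
I7  is:31  ro:32  ex:33  wr:34  — struct: ALU busy until I6 writes@30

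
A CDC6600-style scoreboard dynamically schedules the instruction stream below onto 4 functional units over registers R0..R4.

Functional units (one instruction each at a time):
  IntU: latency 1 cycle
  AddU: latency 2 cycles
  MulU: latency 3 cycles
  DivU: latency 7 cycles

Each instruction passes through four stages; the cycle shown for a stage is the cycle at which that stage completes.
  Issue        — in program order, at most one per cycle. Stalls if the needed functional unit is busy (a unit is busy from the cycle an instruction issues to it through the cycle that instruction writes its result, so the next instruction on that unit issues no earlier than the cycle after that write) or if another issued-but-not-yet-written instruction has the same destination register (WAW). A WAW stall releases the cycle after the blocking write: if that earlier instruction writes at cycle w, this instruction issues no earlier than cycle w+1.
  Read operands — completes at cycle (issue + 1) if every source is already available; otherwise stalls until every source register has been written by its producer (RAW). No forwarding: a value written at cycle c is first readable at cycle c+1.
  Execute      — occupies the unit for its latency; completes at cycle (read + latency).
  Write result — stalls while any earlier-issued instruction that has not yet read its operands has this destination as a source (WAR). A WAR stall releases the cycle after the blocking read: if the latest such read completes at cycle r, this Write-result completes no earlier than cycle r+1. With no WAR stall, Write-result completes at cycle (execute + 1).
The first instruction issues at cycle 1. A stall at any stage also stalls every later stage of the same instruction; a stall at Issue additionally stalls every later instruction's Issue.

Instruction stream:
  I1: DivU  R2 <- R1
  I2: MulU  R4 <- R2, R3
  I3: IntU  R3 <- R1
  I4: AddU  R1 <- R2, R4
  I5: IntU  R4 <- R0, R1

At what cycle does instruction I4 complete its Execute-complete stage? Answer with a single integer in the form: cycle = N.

cycle = 18

[1] I1 issues→DivU
[2] I1 reads, I2 issues→MulU
[3] I3 issues→IntU
[4] I3 reads, I4 issues→AddU
[5] I3 exec-done
[9] I1 exec-done
[10] I1 writes R2
[11] I2 reads
[12] I3 writes R3
[14] I2 exec-done
[15] I2 writes R4
[16] I4 reads, I5 issues→IntU
[18] I4 exec-done
[19] I4 writes R1
[20] I5 reads
[21] I5 exec-done
[22] I5 writes R4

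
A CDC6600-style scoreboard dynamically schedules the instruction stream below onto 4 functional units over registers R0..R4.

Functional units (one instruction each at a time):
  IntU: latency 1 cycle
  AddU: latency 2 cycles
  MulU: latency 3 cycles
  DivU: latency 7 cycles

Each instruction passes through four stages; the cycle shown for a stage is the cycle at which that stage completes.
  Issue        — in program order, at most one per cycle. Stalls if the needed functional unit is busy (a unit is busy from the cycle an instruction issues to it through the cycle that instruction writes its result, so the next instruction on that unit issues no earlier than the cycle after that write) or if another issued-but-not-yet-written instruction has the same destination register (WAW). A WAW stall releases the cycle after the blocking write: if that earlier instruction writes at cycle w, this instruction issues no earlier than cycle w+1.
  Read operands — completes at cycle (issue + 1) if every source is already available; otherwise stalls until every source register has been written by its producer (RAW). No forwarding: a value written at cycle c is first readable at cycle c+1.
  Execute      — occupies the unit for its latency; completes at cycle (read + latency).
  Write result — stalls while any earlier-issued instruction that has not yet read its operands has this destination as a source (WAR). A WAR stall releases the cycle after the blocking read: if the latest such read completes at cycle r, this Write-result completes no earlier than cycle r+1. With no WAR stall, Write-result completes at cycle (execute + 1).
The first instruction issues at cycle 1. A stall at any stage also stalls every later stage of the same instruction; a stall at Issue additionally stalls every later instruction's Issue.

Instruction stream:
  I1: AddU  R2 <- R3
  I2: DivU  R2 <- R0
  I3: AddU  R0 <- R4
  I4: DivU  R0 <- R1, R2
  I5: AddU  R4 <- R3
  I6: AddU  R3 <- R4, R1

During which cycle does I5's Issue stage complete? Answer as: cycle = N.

cycle = 17

[1] I1 issues→AddU
[2] I1 reads
[4] I1 exec-done
[5] I1 writes R2
[6] I2 issues→DivU
[7] I2 reads · I3 issues→AddU
[8] I3 reads
[10] I3 exec-done
[11] I3 writes R0
[14] I2 exec-done
[15] I2 writes R2
[16] I4 issues→DivU
[17] I4 reads · I5 issues→AddU
[18] I5 reads
[20] I5 exec-done
[21] I5 writes R4
[22] I6 issues→AddU
[23] I6 reads
[24] I4 exec-done
[25] I4 writes R0 · I6 exec-done
[26] I6 writes R3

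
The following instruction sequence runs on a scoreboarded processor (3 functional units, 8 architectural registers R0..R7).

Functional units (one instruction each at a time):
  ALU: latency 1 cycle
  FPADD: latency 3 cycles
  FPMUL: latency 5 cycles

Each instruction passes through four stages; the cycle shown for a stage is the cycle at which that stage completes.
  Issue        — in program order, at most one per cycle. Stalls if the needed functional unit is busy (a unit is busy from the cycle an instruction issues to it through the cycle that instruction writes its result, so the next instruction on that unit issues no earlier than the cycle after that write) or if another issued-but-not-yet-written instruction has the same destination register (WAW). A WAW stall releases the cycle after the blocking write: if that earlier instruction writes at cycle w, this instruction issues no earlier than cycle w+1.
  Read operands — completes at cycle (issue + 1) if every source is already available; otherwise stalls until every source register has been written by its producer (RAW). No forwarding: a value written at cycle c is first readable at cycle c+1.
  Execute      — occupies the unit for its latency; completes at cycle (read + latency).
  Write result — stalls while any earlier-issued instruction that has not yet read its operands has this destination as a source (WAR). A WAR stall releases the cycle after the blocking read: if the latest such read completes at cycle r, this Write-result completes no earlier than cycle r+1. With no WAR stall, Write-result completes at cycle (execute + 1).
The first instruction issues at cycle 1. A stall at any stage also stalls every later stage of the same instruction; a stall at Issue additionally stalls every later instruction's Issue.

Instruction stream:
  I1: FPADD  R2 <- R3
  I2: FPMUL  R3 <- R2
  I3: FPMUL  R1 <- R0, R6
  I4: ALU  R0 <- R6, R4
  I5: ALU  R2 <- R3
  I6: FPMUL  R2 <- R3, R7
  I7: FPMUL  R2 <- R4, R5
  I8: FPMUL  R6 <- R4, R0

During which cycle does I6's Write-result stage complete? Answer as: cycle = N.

cycle 1: issue I1 (FPADD)
cycle 2: I1 read-ops; issue I2 (FPMUL)
cycle 5: I1 finished on FPADD
cycle 6: I1→R2
cycle 7: I2 read-ops
cycle 12: I2 finished on FPMUL
cycle 13: I2→R3
cycle 14: issue I3 (FPMUL)
cycle 15: I3 read-ops; issue I4 (ALU)
cycle 16: I4 read-ops
cycle 17: I4 finished on ALU
cycle 18: I4→R0
cycle 19: issue I5 (ALU)
cycle 20: I3 finished on FPMUL; I5 read-ops
cycle 21: I3→R1; I5 finished on ALU
cycle 22: I5→R2
cycle 23: issue I6 (FPMUL)
cycle 24: I6 read-ops
cycle 29: I6 finished on FPMUL
cycle 30: I6→R2
cycle 31: issue I7 (FPMUL)
cycle 32: I7 read-ops
cycle 37: I7 finished on FPMUL
cycle 38: I7→R2
cycle 39: issue I8 (FPMUL)
cycle 40: I8 read-ops
cycle 45: I8 finished on FPMUL
cycle 46: I8→R6

cycle = 30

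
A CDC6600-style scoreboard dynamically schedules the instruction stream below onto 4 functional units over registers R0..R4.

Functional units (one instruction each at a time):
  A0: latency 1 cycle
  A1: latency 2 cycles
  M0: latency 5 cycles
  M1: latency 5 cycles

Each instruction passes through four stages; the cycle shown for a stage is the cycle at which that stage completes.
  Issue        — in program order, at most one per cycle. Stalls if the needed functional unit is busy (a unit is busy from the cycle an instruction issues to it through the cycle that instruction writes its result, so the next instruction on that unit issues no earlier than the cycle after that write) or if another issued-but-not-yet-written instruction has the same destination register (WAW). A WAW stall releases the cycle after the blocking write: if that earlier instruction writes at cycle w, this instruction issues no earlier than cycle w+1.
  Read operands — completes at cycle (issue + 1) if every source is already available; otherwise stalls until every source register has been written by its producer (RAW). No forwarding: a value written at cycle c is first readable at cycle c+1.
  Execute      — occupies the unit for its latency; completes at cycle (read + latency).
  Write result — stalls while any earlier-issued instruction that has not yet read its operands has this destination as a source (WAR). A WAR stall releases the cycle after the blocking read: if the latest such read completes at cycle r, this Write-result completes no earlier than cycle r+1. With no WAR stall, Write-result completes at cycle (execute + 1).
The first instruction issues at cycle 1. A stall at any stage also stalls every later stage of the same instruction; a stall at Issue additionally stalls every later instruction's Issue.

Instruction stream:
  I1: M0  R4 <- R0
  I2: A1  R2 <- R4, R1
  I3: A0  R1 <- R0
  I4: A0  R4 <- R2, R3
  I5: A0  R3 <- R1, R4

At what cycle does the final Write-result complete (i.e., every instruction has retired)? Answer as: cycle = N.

cycle 1: I1→M0
cycle 2: I1 RO, I2→A1
cycle 3: I3→A0
cycle 4: I3 RO
cycle 5: I3 EX
cycle 7: I1 EX
cycle 8: I1 WR R4
cycle 9: I2 RO
cycle 10: I3 WR R1
cycle 11: I2 EX, I4→A0
cycle 12: I2 WR R2
cycle 13: I4 RO
cycle 14: I4 EX
cycle 15: I4 WR R4
cycle 16: I5→A0
cycle 17: I5 RO
cycle 18: I5 EX
cycle 19: I5 WR R3

cycle = 19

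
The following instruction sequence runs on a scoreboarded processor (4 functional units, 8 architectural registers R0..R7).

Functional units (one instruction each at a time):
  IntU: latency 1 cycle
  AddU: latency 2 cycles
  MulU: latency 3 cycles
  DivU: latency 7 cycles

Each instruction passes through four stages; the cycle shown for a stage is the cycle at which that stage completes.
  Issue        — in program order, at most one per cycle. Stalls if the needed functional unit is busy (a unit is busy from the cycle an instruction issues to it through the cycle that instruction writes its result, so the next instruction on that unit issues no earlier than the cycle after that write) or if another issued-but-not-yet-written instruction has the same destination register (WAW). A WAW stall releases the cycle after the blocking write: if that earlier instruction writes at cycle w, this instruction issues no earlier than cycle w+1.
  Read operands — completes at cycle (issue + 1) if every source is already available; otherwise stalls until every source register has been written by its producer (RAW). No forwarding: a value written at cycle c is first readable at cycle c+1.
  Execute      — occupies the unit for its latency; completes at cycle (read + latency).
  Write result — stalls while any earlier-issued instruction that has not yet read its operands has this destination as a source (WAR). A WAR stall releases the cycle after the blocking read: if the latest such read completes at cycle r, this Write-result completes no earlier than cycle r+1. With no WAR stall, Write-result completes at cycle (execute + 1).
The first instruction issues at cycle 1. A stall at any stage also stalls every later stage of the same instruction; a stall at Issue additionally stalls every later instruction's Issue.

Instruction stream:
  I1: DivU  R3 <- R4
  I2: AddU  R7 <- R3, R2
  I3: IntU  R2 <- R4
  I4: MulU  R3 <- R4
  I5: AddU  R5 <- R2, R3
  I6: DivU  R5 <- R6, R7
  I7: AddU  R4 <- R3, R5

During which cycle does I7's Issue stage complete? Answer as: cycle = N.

cycle = 22

I1: IS=1 RO=2 EX=9 WR=10
I2: IS=2 RO=11 EX=13 WR=14  [RAW R3: wait I1 write@10]
I3: IS=3 RO=4 EX=5 WR=12  [WAR R2: wait I2 read@11]
I4: IS=11 RO=12 EX=15 WR=16  [WAW R3: wait I1 write@10]
I5: IS=15 RO=17 EX=19 WR=20  [struct: AddU busy until I2 writes@14; RAW R3: wait I4 write@16]
I6: IS=21 RO=22 EX=29 WR=30  [WAW R5: wait I5 write@20]
I7: IS=22 RO=31 EX=33 WR=34  [RAW R5: wait I6 write@30]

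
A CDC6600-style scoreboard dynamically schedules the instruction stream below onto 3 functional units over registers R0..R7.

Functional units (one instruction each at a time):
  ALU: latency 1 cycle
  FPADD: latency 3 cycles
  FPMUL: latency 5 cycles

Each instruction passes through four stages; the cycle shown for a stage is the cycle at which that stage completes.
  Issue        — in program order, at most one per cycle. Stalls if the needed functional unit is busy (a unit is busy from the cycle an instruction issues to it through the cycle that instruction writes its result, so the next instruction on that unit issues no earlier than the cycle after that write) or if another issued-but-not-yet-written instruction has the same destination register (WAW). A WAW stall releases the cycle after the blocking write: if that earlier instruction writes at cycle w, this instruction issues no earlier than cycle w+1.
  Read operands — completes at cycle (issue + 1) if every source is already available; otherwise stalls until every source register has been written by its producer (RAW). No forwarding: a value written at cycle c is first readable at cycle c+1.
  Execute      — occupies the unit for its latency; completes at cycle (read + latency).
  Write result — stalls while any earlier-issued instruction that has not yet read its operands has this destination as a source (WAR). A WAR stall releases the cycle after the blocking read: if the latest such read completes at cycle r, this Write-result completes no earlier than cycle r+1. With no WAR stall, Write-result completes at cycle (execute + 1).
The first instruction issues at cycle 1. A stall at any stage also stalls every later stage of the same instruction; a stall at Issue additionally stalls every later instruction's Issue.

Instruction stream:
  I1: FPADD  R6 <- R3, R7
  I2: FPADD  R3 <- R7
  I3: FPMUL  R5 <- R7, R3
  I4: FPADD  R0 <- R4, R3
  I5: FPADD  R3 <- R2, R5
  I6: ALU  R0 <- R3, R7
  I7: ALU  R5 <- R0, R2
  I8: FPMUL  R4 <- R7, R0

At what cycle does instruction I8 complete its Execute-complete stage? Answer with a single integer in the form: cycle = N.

cycle = 35

I1  is:1  ro:2  ex:5  wr:6
I2  is:7  ro:8  ex:11  wr:12  — struct: FPADD busy until I1 writes@6
I3  is:8  ro:13  ex:18  wr:19  — RAW R3: wait I2 write@12
I4  is:13  ro:14  ex:17  wr:18  — struct: FPADD busy until I2 writes@12
I5  is:19  ro:20  ex:23  wr:24  — struct: FPADD busy until I4 writes@18
I6  is:20  ro:25  ex:26  wr:27  — RAW R3: wait I5 write@24
I7  is:28  ro:29  ex:30  wr:31  — struct: ALU busy until I6 writes@27
I8  is:29  ro:30  ex:35  wr:36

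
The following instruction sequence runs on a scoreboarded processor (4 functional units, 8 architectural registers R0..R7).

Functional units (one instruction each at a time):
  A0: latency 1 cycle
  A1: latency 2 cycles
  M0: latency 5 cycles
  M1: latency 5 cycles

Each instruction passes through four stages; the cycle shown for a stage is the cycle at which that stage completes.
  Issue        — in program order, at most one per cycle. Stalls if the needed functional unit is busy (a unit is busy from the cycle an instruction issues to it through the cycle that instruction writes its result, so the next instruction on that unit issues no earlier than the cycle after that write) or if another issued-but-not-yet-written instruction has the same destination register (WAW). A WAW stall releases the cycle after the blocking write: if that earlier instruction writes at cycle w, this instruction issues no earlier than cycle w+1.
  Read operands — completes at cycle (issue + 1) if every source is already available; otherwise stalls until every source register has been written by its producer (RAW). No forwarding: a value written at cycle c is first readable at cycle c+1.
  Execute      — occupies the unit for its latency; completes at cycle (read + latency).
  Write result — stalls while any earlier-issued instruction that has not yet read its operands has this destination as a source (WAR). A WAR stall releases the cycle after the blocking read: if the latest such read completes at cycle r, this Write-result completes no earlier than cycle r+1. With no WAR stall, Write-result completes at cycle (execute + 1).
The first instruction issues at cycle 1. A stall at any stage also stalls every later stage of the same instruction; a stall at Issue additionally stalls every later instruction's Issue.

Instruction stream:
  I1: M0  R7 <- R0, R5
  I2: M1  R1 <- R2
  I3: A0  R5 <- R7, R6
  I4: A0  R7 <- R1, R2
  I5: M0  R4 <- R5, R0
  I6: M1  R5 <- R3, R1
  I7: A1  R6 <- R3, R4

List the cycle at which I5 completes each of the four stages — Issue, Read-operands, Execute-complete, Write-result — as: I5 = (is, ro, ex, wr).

I5 = (13, 14, 19, 20)

c1: I1→M0
c2: I1 RO · I2→M1
c3: I2 RO · I3→A0
c7: I1 EX
c8: I1 WR R7 · I2 EX
c9: I2 WR R1 · I3 RO
c10: I3 EX
c11: I3 WR R5
c12: I4→A0
c13: I4 RO · I5→M0
c14: I4 EX · I5 RO · I6→M1
c15: I4 WR R7 · I6 RO · I7→A1
c19: I5 EX
c20: I5 WR R4 · I6 EX
c21: I6 WR R5 · I7 RO
c23: I7 EX
c24: I7 WR R6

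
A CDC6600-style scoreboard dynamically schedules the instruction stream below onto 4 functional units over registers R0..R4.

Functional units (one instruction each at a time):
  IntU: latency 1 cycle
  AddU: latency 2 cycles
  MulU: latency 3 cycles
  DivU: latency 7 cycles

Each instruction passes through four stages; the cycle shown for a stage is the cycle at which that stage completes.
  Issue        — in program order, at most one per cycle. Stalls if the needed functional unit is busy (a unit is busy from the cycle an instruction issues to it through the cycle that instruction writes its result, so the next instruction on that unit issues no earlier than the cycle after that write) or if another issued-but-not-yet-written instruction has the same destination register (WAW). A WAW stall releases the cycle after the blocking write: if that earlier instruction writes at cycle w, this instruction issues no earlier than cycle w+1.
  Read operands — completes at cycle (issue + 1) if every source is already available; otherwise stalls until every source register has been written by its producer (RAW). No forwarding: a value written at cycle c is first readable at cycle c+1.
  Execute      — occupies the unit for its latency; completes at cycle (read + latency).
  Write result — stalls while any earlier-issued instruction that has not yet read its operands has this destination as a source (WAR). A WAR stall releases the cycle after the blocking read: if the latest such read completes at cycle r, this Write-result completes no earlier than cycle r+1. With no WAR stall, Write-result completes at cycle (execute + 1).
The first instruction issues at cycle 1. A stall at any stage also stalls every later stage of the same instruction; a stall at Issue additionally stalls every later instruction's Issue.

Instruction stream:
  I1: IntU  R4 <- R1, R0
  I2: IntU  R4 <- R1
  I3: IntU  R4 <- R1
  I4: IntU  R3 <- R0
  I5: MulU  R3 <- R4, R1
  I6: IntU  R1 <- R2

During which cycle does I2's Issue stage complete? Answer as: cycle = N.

cycle = 5

t=1  issue I1 (IntU)
t=2  I1 read-ops
t=3  I1 finished on IntU
t=4  I1→R4
t=5  issue I2 (IntU)
t=6  I2 read-ops
t=7  I2 finished on IntU
t=8  I2→R4
t=9  issue I3 (IntU)
t=10  I3 read-ops
t=11  I3 finished on IntU
t=12  I3→R4
t=13  issue I4 (IntU)
t=14  I4 read-ops
t=15  I4 finished on IntU
t=16  I4→R3
t=17  issue I5 (MulU)
t=18  I5 read-ops; issue I6 (IntU)
t=19  I6 read-ops
t=20  I6 finished on IntU
t=21  I5 finished on MulU; I6→R1
t=22  I5→R3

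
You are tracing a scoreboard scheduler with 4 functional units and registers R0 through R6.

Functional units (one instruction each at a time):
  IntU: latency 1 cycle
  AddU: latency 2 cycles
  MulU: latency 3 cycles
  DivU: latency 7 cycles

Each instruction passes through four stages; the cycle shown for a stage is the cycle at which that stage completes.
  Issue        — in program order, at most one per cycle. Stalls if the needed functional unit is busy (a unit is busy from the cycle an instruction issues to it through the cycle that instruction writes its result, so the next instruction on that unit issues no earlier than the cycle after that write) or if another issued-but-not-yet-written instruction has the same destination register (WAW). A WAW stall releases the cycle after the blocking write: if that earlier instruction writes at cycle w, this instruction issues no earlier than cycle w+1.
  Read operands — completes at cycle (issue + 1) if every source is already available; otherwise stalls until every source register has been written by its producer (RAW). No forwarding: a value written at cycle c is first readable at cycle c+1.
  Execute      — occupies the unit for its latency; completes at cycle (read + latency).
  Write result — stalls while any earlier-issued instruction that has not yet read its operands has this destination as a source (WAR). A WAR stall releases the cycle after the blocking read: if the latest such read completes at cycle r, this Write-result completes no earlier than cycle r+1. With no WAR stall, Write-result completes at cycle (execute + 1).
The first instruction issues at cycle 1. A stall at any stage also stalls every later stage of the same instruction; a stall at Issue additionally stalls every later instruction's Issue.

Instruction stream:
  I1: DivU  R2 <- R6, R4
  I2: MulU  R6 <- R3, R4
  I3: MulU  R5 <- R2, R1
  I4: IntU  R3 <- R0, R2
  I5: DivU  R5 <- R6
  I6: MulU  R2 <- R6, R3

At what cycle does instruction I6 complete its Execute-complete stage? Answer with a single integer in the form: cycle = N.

cycle = 21

I1 -> (1, 2, 9, 10)
I2 -> (2, 3, 6, 7)
I3 -> (8, 11, 14, 15)  // struct: MulU busy until I2 writes@7, RAW R2: wait I1 write@10
I4 -> (9, 11, 12, 13)  // RAW R2: wait I1 write@10
I5 -> (16, 17, 24, 25)  // WAW R5: wait I3 write@15
I6 -> (17, 18, 21, 22)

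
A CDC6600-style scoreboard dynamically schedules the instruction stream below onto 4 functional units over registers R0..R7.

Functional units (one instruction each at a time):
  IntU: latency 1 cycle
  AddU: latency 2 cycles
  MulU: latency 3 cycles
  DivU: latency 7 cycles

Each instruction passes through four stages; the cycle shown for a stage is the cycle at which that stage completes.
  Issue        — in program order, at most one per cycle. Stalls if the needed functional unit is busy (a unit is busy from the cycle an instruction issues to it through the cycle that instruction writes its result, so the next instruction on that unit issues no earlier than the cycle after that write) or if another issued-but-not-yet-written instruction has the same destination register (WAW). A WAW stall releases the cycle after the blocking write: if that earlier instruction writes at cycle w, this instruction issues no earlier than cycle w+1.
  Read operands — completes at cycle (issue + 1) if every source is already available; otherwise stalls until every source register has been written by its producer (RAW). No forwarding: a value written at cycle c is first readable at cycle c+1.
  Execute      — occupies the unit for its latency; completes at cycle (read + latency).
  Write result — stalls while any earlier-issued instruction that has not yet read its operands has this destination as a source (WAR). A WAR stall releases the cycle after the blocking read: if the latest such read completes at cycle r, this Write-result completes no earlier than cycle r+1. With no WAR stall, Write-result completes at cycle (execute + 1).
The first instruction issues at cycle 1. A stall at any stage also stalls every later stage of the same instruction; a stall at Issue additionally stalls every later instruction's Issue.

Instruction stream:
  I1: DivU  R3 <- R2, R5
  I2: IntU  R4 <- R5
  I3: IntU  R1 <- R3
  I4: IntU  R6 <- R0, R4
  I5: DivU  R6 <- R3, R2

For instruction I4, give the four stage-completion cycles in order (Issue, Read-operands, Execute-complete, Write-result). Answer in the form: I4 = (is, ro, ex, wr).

I4 = (14, 15, 16, 17)

c1: issue I1 (DivU)
c2: I1 read-ops; issue I2 (IntU)
c3: I2 read-ops
c4: I2 finished on IntU
c5: I2→R4
c6: issue I3 (IntU)
c9: I1 finished on DivU
c10: I1→R3
c11: I3 read-ops
c12: I3 finished on IntU
c13: I3→R1
c14: issue I4 (IntU)
c15: I4 read-ops
c16: I4 finished on IntU
c17: I4→R6
c18: issue I5 (DivU)
c19: I5 read-ops
c26: I5 finished on DivU
c27: I5→R6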